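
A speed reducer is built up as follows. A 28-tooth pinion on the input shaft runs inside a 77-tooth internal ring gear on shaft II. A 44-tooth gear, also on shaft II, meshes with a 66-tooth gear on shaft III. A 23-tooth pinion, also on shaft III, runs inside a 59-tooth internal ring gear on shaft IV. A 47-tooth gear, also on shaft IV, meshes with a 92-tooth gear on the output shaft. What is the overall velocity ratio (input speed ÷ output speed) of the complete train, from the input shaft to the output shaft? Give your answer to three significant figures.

Each stage contributes driven/driver: internal gear 77/28 = 2.75, gear mesh 66/44 = 1.5, internal gear 59/23 = 2.5652, gear mesh 92/47 = 1.9574.
Overall: 2.75 × 1.5 × 2.5652 × 1.9574 = 20.713.

20.7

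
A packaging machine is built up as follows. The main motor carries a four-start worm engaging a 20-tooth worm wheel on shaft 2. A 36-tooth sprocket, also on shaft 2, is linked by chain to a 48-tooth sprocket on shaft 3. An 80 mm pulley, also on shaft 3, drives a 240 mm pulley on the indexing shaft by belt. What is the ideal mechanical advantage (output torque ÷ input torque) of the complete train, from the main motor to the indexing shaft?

Each stage contributes driven/driver: worm 20/4 = 5, chain 48/36 = 1.3333, belt 240/80 = 3.
Overall: 5 × 1.3333 × 3 = 20.

20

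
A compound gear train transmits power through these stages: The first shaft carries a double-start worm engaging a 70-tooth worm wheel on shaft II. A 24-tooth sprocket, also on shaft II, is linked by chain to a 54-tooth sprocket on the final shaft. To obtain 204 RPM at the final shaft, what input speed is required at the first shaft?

16065 RPM

Overall ratio R = 35 × 2.25 = 78.75.
Required input speed = output speed × R = 204 × 78.75 = 16065 RPM.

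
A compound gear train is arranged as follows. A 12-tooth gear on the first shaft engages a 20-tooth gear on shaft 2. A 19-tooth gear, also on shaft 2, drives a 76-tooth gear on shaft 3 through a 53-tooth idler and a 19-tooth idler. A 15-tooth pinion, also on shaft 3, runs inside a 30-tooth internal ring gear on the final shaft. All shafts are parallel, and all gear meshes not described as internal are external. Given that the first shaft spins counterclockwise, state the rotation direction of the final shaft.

the first shaft → shaft 2: external mesh, 1 reversal → CW.
shaft 2 → shaft 3: driver → idler → idler → driven is 3 external meshes, 3 reversals → CCW.
shaft 3 → the final shaft: internal mesh, same direction → CCW.
4 reversals in total — an even number — so the final shaft turns the same way as the first shaft.

counterclockwise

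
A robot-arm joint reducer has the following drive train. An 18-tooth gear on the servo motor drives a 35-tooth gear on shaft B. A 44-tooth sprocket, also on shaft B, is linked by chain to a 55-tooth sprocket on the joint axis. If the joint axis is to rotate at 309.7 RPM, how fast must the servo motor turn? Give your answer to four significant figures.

752.7 RPM

Overall ratio R = 1.9444 × 1.25 = 2.4306.
Required input speed = output speed × R = 309.7 × 2.4306 = 752.74 RPM.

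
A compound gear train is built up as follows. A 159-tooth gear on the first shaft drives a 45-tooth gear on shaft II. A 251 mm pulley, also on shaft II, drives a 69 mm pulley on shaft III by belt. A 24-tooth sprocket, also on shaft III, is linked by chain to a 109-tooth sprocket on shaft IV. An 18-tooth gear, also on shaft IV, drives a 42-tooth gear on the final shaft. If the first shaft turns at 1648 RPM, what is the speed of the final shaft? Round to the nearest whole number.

the first shaft → shaft II (gear mesh, 45/159): 1648 ÷ 0.28302 = 5822.9 RPM
shaft II → shaft III (belt, 69/251): 5822.9 ÷ 0.2749 = 21182 RPM
shaft III → shaft IV (chain, 109/24): 21182 ÷ 4.5417 = 4663.9 RPM
shaft IV → the final shaft (gear mesh, 42/18): 4663.9 ÷ 2.3333 = 1998.8 RPM

1999 RPM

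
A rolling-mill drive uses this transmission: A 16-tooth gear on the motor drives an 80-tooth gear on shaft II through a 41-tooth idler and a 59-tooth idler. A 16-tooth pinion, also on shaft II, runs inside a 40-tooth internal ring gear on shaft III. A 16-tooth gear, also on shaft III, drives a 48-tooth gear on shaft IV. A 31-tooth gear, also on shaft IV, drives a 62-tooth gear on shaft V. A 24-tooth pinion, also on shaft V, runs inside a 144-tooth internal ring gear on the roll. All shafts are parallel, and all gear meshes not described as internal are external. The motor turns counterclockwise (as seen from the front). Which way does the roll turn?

clockwise

the motor → shaft II: driver → idler → idler → driven is 3 external meshes, 3 reversals → CW.
shaft II → shaft III: internal mesh, same direction → CW.
shaft III → shaft IV: external mesh, 1 reversal → CCW.
shaft IV → shaft V: external mesh, 1 reversal → CW.
shaft V → the roll: internal mesh, same direction → CW.
5 reversals in total — an odd number — so the roll turns opposite to the motor.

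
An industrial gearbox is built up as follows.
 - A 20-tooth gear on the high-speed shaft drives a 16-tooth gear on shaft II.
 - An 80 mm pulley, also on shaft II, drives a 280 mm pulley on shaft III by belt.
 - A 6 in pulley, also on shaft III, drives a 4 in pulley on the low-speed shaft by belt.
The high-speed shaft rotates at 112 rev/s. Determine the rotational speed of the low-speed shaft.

60 rev/s

gear mesh 16/20 = 0.8 → 112/0.8 = 140 rev/s
belt 280/80 = 3.5 → 140/3.5 = 40 rev/s
belt 4/6 = 0.66667 → 40/0.66667 = 60 rev/s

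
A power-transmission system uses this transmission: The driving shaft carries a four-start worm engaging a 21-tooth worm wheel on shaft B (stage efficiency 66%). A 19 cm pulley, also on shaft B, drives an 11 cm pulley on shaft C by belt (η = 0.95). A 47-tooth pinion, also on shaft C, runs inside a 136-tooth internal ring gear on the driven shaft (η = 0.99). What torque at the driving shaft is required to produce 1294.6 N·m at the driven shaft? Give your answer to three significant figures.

237 N·m

Overall ratio R = 5.25 × 0.57895 × 2.8936 = 8.7951; overall efficiency η = 0.66 × 0.95 × 0.99 = 0.6207.
Input torque = output torque / (R × η) = 1294.6 / (8.7951 × 0.6207) = 237.13 N·m.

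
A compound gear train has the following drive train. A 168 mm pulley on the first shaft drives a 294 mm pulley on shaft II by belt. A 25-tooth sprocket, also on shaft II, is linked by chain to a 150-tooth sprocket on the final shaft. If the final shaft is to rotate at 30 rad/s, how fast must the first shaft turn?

315 rad/s

Overall ratio R = 1.75 × 6 = 10.5.
Required input speed = output speed × R = 30 × 10.5 = 315 rad/s.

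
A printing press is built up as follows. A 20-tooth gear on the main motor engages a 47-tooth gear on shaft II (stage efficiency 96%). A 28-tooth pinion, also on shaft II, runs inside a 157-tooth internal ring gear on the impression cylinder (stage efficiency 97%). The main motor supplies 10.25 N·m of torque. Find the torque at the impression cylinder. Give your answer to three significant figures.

126 N·m

Gear mesh: ratio = 47/20 = 2.35; torque at shaft II = 10.25 × 2.35 × 0.96 = 23.124 N·m.
Internal gear: ratio = 157/28 = 5.6071; torque at the impression cylinder = 23.124 × 5.6071 × 0.97 = 125.77 N·m.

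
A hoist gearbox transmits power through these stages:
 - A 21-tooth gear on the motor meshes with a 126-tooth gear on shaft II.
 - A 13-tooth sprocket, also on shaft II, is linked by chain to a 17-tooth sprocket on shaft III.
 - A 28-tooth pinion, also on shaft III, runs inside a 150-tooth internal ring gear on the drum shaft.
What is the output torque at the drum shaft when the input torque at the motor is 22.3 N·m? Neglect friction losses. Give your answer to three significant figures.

937 N·m

gear mesh 126/21 = 6 → τ = 22.3·6 = 133.8 N·m
chain 17/13 = 1.3077 → τ = 133.8·1.3077 = 174.97 N·m
internal gear 150/28 = 5.3571 → τ = 174.97·5.3571 = 937.34 N·m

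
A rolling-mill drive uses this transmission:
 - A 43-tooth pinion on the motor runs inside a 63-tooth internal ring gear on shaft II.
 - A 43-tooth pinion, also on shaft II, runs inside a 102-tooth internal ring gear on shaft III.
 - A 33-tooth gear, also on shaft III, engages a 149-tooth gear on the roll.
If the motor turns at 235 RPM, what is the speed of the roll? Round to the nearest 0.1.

15.0 RPM

Internal gear: ratio = 63/43 = 1.4651, so shaft II turns at 235 / 1.4651 = 160.4 RPM.
Internal gear: ratio = 102/43 = 2.3721, so shaft III turns at 160.4 / 2.3721 = 67.618 RPM.
Gear mesh: ratio = 149/33 = 4.5152, so the roll turns at 67.618 / 4.5152 = 14.976 RPM.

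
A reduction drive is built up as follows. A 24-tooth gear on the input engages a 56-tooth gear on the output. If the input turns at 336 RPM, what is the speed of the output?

144 RPM

Gear mesh: ratio = 56/24 = 2.3333, so the output turns at 336 / 2.3333 = 144 RPM.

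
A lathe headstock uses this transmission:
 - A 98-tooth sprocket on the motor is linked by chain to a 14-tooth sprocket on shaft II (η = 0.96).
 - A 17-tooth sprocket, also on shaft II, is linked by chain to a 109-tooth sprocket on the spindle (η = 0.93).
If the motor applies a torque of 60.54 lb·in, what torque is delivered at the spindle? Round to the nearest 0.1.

49.5 lb·in

After the chain (14/98): 60.54 × 0.14286 × 0.96 = 8.3026 lb·in
After the chain (109/17): 8.3026 × 6.4118 × 0.93 = 49.508 lb·in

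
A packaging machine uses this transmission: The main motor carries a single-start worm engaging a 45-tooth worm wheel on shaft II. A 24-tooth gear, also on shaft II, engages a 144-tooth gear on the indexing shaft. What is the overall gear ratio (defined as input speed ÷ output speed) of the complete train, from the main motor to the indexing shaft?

Each stage contributes driven/driver: worm 45/1 = 45, gear mesh 144/24 = 6.
Overall: 45 × 6 = 270.

270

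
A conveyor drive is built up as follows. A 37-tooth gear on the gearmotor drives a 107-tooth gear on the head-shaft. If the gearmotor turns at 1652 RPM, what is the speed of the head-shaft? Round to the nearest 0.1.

the gearmotor → the head-shaft (gear mesh, 107/37): 1652 ÷ 2.8919 = 571.25 RPM

571.3 RPM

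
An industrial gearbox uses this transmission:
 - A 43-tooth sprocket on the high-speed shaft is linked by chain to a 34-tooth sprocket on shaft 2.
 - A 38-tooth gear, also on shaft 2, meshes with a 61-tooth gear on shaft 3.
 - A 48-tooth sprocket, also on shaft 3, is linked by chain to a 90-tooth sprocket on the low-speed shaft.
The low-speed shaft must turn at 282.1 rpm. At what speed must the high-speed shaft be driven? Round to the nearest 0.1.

671.4 rpm

Overall ratio R = 0.7907 × 1.6053 × 1.875 = 2.3799.
Required input speed = output speed × R = 282.1 × 2.3799 = 671.37 rpm.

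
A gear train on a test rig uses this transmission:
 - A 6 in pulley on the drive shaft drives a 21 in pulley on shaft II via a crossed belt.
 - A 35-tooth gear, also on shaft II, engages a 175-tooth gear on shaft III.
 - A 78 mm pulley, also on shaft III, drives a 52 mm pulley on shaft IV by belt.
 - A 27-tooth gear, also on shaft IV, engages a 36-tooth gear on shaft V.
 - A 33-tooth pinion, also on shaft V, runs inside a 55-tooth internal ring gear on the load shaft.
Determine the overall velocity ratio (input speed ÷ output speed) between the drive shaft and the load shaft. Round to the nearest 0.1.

25.9

Each stage contributes driven/driver: belt 21/6 = 3.5, gear mesh 175/35 = 5, belt 52/78 = 0.66667, gear mesh 36/27 = 1.3333, internal gear 55/33 = 1.6667.
Overall: 3.5 × 5 × 0.66667 × 1.3333 × 1.6667 = 25.926.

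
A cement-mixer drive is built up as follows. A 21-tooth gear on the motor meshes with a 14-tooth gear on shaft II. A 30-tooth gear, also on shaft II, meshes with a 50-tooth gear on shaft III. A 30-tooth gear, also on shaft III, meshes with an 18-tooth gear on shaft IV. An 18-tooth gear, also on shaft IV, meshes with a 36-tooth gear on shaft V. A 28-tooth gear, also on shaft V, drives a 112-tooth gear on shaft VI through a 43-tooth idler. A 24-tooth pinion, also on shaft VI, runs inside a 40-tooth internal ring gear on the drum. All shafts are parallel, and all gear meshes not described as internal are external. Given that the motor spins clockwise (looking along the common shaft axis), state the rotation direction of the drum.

clockwise

the motor → shaft II: external mesh, 1 reversal → CCW.
shaft II → shaft III: external mesh, 1 reversal → CW.
shaft III → shaft IV: external mesh, 1 reversal → CCW.
shaft IV → shaft V: external mesh, 1 reversal → CW.
shaft V → shaft VI: driver → idler → driven is 2 external meshes, 2 reversals → CW.
shaft VI → the drum: internal mesh, same direction → CW.
6 reversals in total — an even number — so the drum turns the same way as the motor.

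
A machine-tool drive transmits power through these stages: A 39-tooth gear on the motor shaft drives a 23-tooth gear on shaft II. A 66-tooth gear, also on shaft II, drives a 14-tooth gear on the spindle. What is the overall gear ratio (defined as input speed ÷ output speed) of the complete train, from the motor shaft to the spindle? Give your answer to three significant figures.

0.125

Each stage contributes driven/driver: gear mesh 23/39 = 0.58974, gear mesh 14/66 = 0.21212.
Overall: 0.58974 × 0.21212 = 0.1251.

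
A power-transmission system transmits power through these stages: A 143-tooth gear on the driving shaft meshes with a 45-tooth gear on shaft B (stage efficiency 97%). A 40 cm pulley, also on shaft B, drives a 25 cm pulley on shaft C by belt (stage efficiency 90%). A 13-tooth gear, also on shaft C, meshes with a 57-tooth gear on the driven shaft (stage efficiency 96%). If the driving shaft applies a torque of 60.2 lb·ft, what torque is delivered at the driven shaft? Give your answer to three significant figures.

Gear mesh: ratio = 45/143 = 0.31469; torque at shaft B = 60.2 × 0.31469 × 0.97 = 18.376 lb·ft.
Belt: ratio = 25/40 = 0.625; torque at shaft C = 18.376 × 0.625 × 0.90 = 10.336 lb·ft.
Gear mesh: ratio = 57/13 = 4.3846; torque at the driven shaft = 10.336 × 4.3846 × 0.96 = 43.508 lb·ft.

43.5 lb·ft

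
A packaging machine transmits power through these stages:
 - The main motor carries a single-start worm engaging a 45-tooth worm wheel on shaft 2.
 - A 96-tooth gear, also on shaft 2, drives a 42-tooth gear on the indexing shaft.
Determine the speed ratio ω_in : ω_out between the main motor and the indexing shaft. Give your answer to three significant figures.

19.7

Each stage contributes driven/driver: worm 45/1 = 45, gear mesh 42/96 = 0.4375.
Overall: 45 × 0.4375 = 19.688.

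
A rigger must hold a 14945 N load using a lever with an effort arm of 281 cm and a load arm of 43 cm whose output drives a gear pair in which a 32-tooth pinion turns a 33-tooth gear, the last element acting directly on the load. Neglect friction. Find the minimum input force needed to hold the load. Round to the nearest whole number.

Lever MA = effort arm / load arm = 281/43 = 6.5349.
Gear pair MA = 33/32 = 1.0312.
Combined ideal MA = 6.5349 × 1.0312 = 6.7391.
Effort = load / MA = 14945 / 6.7391 = 2217.7 N.

2218 N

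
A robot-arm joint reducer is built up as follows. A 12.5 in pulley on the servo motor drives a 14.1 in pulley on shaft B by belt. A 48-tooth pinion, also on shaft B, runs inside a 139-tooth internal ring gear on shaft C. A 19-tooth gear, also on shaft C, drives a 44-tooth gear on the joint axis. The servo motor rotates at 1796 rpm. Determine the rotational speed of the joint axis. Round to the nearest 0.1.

237.4 rpm

the servo motor → shaft B (belt, 14.1/12.5): 1796 ÷ 1.128 = 1592.2 rpm
shaft B → shaft C (internal gear, 139/48): 1592.2 ÷ 2.8958 = 549.82 rpm
shaft C → the joint axis (gear mesh, 44/19): 549.82 ÷ 2.3158 = 237.42 rpm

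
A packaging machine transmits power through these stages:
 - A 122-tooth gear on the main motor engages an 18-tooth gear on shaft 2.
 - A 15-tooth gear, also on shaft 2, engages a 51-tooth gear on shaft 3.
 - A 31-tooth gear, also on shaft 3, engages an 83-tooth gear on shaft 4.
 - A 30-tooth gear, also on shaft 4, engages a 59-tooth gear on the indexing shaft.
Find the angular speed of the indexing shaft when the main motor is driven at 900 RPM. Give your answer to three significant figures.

the main motor → shaft 2 (gear mesh, 18/122): 900 ÷ 0.14754 = 6100 RPM
shaft 2 → shaft 3 (gear mesh, 51/15): 6100 ÷ 3.4 = 1794.1 RPM
shaft 3 → shaft 4 (gear mesh, 83/31): 1794.1 ÷ 2.6774 = 670.09 RPM
shaft 4 → the indexing shaft (gear mesh, 59/30): 670.09 ÷ 1.9667 = 340.72 RPM

341 RPM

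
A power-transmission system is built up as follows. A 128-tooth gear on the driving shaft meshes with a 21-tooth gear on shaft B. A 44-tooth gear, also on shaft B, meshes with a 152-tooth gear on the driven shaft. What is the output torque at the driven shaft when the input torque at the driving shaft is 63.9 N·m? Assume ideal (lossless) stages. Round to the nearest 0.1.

After the gear mesh (21/128): 63.9 × 0.16406 = 10.484 N·m
After the gear mesh (152/44): 10.484 × 3.4545 = 36.216 N·m

36.2 N·m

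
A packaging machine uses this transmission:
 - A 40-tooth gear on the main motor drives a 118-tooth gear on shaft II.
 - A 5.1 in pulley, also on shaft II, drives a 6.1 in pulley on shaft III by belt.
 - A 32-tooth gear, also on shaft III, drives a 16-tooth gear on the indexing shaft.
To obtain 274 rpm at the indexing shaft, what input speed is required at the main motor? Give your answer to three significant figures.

483 rpm

Overall ratio R = 2.95 × 1.1961 × 0.5 = 1.7642.
Required input speed = output speed × R = 274 × 1.7642 = 483.4 rpm.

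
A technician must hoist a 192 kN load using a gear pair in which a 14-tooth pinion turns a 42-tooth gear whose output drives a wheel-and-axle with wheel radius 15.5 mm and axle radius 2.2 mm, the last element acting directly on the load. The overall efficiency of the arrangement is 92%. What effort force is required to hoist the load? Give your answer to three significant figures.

Gear pair MA = 42/14 = 3.
Wheel-and-axle MA = R/r = 15.5/2.2 = 7.0455.
Combined ideal MA = 3 × 7.0455 = 21.136.
Actual MA = 21.136 × 0.92 = 19.445.
Effort = load / actual MA = 192 / 19.445 = 9.8738 kN.

9.87 kN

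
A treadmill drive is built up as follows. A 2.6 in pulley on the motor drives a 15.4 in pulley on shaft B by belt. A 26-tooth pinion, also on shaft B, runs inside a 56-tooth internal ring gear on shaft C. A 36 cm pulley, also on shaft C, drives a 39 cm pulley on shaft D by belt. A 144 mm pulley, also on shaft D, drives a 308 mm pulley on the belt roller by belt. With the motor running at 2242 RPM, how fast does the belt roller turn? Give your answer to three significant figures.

75.8 RPM

belt 15.4/2.6 = 5.9231 → 2242/5.9231 = 378.52 RPM
internal gear 56/26 = 2.1538 → 378.52/2.1538 = 175.74 RPM
belt 39/36 = 1.0833 → 175.74/1.0833 = 162.22 RPM
belt 308/144 = 2.1389 → 162.22/2.1389 = 75.844 RPM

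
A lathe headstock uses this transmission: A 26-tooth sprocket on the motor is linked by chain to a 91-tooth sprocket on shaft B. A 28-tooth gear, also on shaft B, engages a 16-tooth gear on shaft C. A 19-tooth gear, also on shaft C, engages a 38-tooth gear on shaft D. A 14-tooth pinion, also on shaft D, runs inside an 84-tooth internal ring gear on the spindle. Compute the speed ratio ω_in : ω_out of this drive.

24

Each stage contributes driven/driver: chain 91/26 = 3.5, gear mesh 16/28 = 0.57143, gear mesh 38/19 = 2, internal gear 84/14 = 6.
Overall: 3.5 × 0.57143 × 2 × 6 = 24.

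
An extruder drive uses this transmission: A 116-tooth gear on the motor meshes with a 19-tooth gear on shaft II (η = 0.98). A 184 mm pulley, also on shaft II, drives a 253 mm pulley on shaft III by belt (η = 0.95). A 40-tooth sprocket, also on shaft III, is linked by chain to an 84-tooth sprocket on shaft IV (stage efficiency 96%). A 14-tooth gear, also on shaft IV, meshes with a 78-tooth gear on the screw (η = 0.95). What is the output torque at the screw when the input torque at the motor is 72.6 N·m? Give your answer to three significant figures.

Gear mesh: ratio = 19/116 = 0.16379; torque at shaft II = 72.6 × 0.16379 × 0.98 = 11.654 N·m.
Belt: ratio = 253/184 = 1.375; torque at shaft III = 11.654 × 1.375 × 0.95 = 15.222 N·m.
Chain: ratio = 84/40 = 2.1; torque at shaft IV = 15.222 × 2.1 × 0.96 = 30.688 N·m.
Gear mesh: ratio = 78/14 = 5.5714; torque at the screw = 30.688 × 5.5714 × 0.95 = 162.43 N·m.

162 N·m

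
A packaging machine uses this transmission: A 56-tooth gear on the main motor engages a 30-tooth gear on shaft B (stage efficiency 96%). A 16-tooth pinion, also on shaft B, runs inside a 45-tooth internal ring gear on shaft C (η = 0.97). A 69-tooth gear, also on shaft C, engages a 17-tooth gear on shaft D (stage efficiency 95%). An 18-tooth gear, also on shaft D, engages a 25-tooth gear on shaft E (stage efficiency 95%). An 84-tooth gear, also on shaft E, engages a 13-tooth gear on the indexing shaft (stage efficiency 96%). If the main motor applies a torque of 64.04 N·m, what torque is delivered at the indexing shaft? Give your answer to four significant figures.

4.123 N·m

After the gear mesh (30/56): 64.04 × 0.53571 × 0.96 = 32.935 N·m
After the internal gear (45/16): 32.935 × 2.8125 × 0.97 = 89.85 N·m
After the gear mesh (17/69): 89.85 × 0.24638 × 0.95 = 21.03 N·m
After the gear mesh (25/18): 21.03 × 1.3889 × 0.95 = 27.748 N·m
After the gear mesh (13/84): 27.748 × 0.15476 × 0.96 = 4.1226 N·m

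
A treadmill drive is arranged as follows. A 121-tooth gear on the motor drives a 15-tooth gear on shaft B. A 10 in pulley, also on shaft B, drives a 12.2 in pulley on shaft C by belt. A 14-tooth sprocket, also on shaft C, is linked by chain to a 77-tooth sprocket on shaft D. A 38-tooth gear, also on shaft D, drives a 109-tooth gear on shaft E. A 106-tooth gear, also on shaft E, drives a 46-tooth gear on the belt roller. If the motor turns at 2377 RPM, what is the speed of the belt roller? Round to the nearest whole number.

2296 RPM

the motor → shaft B (gear mesh, 15/121): 2377 ÷ 0.12397 = 19174 RPM
shaft B → shaft C (belt, 12.2/10): 19174 ÷ 1.22 = 15717 RPM
shaft C → shaft D (chain, 77/14): 15717 ÷ 5.5 = 2857.6 RPM
shaft D → shaft E (gear mesh, 109/38): 2857.6 ÷ 2.8684 = 996.23 RPM
shaft E → the belt roller (gear mesh, 46/106): 996.23 ÷ 0.43396 = 2295.7 RPM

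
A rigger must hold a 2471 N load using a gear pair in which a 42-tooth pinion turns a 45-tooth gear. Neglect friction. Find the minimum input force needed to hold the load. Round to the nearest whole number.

2306 N

Gear pair MA = 45/42 = 1.0714.
Effort = load / MA = 2471 / 1.0714 = 2306.3 N.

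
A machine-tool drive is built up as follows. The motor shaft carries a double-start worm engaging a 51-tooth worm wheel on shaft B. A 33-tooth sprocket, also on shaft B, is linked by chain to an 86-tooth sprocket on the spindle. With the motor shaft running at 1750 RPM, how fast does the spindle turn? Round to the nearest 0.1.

the motor shaft → shaft B (worm, 51/2): 1750 ÷ 25.5 = 68.627 RPM
shaft B → the spindle (chain, 86/33): 68.627 ÷ 2.6061 = 26.334 RPM

26.3 RPM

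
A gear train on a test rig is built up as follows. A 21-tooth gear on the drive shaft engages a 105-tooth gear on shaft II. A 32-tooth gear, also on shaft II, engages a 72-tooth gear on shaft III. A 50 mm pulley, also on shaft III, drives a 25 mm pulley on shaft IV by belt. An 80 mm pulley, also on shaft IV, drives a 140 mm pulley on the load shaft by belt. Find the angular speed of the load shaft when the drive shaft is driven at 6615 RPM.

Gear mesh: ratio = 105/21 = 5, so shaft II turns at 6615 / 5 = 1323 RPM.
Gear mesh: ratio = 72/32 = 2.25, so shaft III turns at 1323 / 2.25 = 588 RPM.
Belt: ratio = 25/50 = 0.5, so shaft IV turns at 588 / 0.5 = 1176 RPM.
Belt: ratio = 140/80 = 1.75, so the load shaft turns at 1176 / 1.75 = 672 RPM.

672 RPM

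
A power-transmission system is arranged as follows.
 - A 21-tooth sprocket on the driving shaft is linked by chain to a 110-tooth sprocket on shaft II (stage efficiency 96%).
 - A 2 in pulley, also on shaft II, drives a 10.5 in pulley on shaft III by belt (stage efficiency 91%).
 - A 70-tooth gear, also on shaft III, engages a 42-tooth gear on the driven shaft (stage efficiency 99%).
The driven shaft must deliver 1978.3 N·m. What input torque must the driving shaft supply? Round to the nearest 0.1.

Overall ratio R = 5.2381 × 5.25 × 0.6 = 16.5; overall efficiency η = 0.96 × 0.91 × 0.99 = 0.8649.
Input torque = output torque / (R × η) = 1978.3 / (16.5 × 0.8649) = 138.63 N·m.

138.6 N·m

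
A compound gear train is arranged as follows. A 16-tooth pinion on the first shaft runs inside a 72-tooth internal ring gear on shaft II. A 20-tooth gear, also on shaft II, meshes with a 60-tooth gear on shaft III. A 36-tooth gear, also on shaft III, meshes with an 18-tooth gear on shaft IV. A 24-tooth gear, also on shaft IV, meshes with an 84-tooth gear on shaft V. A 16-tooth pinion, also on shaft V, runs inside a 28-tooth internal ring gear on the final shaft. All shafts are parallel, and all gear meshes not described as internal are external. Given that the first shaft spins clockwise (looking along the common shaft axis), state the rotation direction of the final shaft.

the first shaft → shaft II: internal mesh, same direction → CW.
shaft II → shaft III: external mesh, 1 reversal → CCW.
shaft III → shaft IV: external mesh, 1 reversal → CW.
shaft IV → shaft V: external mesh, 1 reversal → CCW.
shaft V → the final shaft: internal mesh, same direction → CCW.
3 reversals in total — an odd number — so the final shaft turns opposite to the first shaft.

counterclockwise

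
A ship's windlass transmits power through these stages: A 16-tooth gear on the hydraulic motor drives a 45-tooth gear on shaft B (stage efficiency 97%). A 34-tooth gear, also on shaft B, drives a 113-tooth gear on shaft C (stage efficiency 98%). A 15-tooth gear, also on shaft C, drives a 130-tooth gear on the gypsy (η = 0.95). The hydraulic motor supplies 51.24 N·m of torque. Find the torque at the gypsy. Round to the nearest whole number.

3749 N·m

After the gear mesh (45/16): 51.24 × 2.8125 × 0.97 = 139.79 N·m
After the gear mesh (113/34): 139.79 × 3.3235 × 0.98 = 455.3 N·m
After the gear mesh (130/15): 455.3 × 8.6667 × 0.95 = 3748.6 N·m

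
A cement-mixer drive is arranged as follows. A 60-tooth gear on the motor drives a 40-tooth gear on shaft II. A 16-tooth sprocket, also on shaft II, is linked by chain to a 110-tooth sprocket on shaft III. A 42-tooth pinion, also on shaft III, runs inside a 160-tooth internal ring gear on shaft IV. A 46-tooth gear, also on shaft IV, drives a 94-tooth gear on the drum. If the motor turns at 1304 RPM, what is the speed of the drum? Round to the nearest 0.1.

36.5 RPM

the motor → shaft II (gear mesh, 40/60): 1304 ÷ 0.66667 = 1956 RPM
shaft II → shaft III (chain, 110/16): 1956 ÷ 6.875 = 284.51 RPM
shaft III → shaft IV (internal gear, 160/42): 284.51 ÷ 3.8095 = 74.684 RPM
shaft IV → the drum (gear mesh, 94/46): 74.684 ÷ 2.0435 = 36.547 RPM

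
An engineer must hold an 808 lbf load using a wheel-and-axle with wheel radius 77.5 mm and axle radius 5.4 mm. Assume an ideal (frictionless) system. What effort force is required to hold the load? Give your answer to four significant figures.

56.30 lbf

Wheel-and-axle MA = R/r = 77.5/5.4 = 14.352.
Effort = load / MA = 808 / 14.352 = 56.299 lbf.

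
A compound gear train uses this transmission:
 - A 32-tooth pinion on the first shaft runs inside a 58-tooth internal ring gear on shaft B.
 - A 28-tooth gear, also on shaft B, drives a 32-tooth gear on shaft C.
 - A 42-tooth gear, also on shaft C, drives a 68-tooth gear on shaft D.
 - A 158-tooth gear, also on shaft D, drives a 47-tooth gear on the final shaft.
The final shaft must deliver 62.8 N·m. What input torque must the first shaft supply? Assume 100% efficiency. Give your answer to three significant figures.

62.9 N·m

Overall ratio R = 1.8125 × 1.1429 × 1.619 × 0.29747 = 0.99763.
Input torque = output torque / R = 62.8 / 0.99763 = 62.949 N·m.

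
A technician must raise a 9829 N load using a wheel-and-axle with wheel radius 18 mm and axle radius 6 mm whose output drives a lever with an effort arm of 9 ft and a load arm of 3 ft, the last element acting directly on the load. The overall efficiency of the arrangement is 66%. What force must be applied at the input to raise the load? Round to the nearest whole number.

Wheel-and-axle MA = R/r = 18/6 = 3.
Lever MA = effort arm / load arm = 9/3 = 3.
Combined ideal MA = 3 × 3 = 9.
Actual MA = 9 × 0.66 = 5.94.
Effort = load / actual MA = 9829 / 5.94 = 1654.7 N.

1655 N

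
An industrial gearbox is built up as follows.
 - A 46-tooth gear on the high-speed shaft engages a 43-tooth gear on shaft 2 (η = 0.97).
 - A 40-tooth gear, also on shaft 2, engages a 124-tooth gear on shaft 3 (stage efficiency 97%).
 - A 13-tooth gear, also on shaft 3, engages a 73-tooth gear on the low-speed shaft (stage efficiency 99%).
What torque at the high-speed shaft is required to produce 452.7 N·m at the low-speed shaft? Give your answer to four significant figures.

29.87 N·m

Overall ratio R = 0.93478 × 3.1 × 5.6154 = 16.272; overall efficiency η = 0.97 × 0.97 × 0.99 = 0.9315.
Input torque = output torque / (R × η) = 452.7 / (16.272 × 0.9315) = 29.866 N·m.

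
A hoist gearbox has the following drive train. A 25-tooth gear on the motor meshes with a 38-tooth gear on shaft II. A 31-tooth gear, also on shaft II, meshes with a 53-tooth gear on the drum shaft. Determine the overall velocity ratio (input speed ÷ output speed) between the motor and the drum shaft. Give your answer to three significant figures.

2.60

Each stage contributes driven/driver: gear mesh 38/25 = 1.52, gear mesh 53/31 = 1.7097.
Overall: 1.52 × 1.7097 = 2.5987.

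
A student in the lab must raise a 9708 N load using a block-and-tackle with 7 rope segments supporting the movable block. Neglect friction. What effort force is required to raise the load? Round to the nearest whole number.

1387 N

Block-and-tackle MA = number of supporting rope parts = 7.
Effort = load / MA = 9708 / 7 = 1386.9 N.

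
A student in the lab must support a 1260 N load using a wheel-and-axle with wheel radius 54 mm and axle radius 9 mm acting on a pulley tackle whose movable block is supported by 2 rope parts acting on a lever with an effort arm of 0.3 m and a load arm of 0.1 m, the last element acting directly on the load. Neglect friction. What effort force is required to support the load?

Wheel-and-axle MA = R/r = 54/9 = 6.
Block-and-tackle MA = number of supporting rope parts = 2.
Lever MA = effort arm / load arm = 0.3/0.1 = 3.
Combined ideal MA = 6 × 2 × 3 = 36.
Effort = load / MA = 1260 / 36 = 35 N.

35 N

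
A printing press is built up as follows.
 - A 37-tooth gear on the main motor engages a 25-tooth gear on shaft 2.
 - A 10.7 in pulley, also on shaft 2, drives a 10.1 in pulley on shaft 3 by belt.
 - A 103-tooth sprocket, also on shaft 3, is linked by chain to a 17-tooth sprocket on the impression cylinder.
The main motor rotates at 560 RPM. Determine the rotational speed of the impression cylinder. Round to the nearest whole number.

5320 RPM

Gear mesh: ratio = 25/37 = 0.67568, so shaft 2 turns at 560 / 0.67568 = 828.8 RPM.
Belt: ratio = 10.1/10.7 = 0.94393, so shaft 3 turns at 828.8 / 0.94393 = 878.04 RPM.
Chain: ratio = 17/103 = 0.16505, so the impression cylinder turns at 878.04 / 0.16505 = 5319.9 RPM.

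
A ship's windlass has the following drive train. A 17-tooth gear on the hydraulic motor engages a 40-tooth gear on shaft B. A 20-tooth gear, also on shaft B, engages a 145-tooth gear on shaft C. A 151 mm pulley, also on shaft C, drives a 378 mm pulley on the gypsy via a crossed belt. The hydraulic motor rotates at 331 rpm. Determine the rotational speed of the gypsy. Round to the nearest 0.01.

7.75 rpm

gear mesh 40/17 = 2.3529 → 331/2.3529 = 140.67 rpm
gear mesh 145/20 = 7.25 → 140.67/7.25 = 19.403 rpm
belt 378/151 = 2.5033 → 19.403/2.5033 = 7.7511 rpm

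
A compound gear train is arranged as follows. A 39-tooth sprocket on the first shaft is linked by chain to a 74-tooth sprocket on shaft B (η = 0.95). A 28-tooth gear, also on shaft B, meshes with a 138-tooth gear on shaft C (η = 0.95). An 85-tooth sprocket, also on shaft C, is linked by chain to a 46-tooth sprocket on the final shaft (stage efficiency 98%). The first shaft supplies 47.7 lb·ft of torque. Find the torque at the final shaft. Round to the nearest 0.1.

213.5 lb·ft

Chain: ratio = 74/39 = 1.8974; torque at shaft B = 47.7 × 1.8974 × 0.95 = 85.982 lb·ft.
Gear mesh: ratio = 138/28 = 4.9286; torque at shaft C = 85.982 × 4.9286 × 0.95 = 402.58 lb·ft.
Chain: ratio = 46/85 = 0.54118; torque at the final shaft = 402.58 × 0.54118 × 0.98 = 213.51 lb·ft.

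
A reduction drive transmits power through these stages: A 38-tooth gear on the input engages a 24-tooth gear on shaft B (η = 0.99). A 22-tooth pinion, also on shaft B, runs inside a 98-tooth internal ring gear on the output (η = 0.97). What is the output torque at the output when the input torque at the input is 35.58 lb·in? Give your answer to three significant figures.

gear mesh 24/38 = 0.63158 → τ = 35.58·0.63158·0.99 = 22.247 lb·in
internal gear 98/22 = 4.4545 → τ = 22.247·4.4545·0.97 = 96.127 lb·in

96.1 lb·in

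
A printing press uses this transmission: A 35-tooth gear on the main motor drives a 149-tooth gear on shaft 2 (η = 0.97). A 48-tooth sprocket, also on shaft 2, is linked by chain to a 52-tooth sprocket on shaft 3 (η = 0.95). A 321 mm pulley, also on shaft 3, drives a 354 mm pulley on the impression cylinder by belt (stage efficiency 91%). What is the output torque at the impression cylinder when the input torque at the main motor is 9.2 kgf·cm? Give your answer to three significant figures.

39.2 kgf·cm

After the gear mesh (149/35): 9.2 × 4.2571 × 0.97 = 37.991 kgf·cm
After the chain (52/48): 37.991 × 1.0833 × 0.95 = 39.099 kgf·cm
After the belt (354/321): 39.099 × 1.1028 × 0.91 = 39.238 kgf·cm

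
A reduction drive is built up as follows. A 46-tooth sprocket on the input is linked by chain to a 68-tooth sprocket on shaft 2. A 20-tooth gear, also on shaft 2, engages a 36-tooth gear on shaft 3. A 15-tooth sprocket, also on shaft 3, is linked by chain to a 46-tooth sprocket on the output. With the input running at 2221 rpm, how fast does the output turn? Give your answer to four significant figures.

272.2 rpm

chain 68/46 = 1.4783 → 2221/1.4783 = 1502.4 rpm
gear mesh 36/20 = 1.8 → 1502.4/1.8 = 834.69 rpm
chain 46/15 = 3.0667 → 834.69/3.0667 = 272.18 rpm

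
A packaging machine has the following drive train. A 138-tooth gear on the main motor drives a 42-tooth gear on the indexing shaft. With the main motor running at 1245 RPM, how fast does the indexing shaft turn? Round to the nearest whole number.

4091 RPM

gear mesh 42/138 = 0.30435 → 1245/0.30435 = 4090.7 RPM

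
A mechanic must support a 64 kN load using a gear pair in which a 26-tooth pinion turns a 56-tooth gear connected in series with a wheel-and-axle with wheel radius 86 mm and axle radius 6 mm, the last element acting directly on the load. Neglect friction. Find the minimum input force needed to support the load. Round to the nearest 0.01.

2.07 kN

Gear pair MA = 56/26 = 2.1538.
Wheel-and-axle MA = R/r = 86/6 = 14.333.
Combined ideal MA = 2.1538 × 14.333 = 30.872.
Effort = load / MA = 64 / 30.872 = 2.0731 kN.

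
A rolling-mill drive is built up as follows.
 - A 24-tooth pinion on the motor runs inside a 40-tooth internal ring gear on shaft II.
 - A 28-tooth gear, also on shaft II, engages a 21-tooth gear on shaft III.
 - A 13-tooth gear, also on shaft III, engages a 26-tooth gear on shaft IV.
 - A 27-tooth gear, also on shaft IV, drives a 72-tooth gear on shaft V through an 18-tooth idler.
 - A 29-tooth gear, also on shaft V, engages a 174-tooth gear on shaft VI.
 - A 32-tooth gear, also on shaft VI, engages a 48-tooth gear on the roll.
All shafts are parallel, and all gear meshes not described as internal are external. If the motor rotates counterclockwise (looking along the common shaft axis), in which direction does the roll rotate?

the motor → shaft II: internal mesh, same direction → CCW.
shaft II → shaft III: external mesh, 1 reversal → CW.
shaft III → shaft IV: external mesh, 1 reversal → CCW.
shaft IV → shaft V: driver → idler → driven is 2 external meshes, 2 reversals → CCW.
shaft V → shaft VI: external mesh, 1 reversal → CW.
shaft VI → the roll: external mesh, 1 reversal → CCW.
6 reversals in total — an even number — so the roll turns the same way as the motor.

counterclockwise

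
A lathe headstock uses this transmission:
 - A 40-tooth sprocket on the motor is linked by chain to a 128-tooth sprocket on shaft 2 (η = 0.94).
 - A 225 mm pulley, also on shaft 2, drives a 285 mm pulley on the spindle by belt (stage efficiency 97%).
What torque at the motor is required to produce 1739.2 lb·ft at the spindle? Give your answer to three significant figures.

471 lb·ft

Overall ratio R = 3.2 × 1.2667 = 4.0533; overall efficiency η = 0.94 × 0.97 = 0.9118.
Input torque = output torque / (R × η) = 1739.2 / (4.0533 × 0.9118) = 470.58 lb·ft.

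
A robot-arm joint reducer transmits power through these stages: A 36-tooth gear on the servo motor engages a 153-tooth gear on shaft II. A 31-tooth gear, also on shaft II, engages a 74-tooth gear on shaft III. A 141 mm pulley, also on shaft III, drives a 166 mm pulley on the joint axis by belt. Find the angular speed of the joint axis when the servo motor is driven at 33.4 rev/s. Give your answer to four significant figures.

2.796 rev/s

gear mesh 153/36 = 4.25 → 33.4/4.25 = 7.8588 rev/s
gear mesh 74/31 = 2.3871 → 7.8588/2.3871 = 3.2922 rev/s
belt 166/141 = 1.1773 → 3.2922/1.1773 = 2.7964 rev/s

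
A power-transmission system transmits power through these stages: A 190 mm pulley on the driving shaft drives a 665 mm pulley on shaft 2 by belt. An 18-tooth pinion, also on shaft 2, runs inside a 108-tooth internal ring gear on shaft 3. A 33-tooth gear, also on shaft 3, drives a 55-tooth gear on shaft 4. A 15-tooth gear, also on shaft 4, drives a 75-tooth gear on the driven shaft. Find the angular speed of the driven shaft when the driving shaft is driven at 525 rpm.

3 rpm

Belt: ratio = 665/190 = 3.5, so shaft 2 turns at 525 / 3.5 = 150 rpm.
Internal gear: ratio = 108/18 = 6, so shaft 3 turns at 150 / 6 = 25 rpm.
Gear mesh: ratio = 55/33 = 1.6667, so shaft 4 turns at 25 / 1.6667 = 15 rpm.
Gear mesh: ratio = 75/15 = 5, so the driven shaft turns at 15 / 5 = 3 rpm.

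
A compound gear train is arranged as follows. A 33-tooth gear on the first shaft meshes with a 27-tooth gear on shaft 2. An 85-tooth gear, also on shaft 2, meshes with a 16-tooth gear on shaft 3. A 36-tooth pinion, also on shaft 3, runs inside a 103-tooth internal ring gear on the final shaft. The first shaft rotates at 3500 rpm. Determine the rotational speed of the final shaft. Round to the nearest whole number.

7943 rpm

gear mesh 27/33 = 0.81818 → 3500/0.81818 = 4277.8 rpm
gear mesh 16/85 = 0.18824 → 4277.8/0.18824 = 22726 rpm
internal gear 103/36 = 2.8611 → 22726/2.8611 = 7943 rpm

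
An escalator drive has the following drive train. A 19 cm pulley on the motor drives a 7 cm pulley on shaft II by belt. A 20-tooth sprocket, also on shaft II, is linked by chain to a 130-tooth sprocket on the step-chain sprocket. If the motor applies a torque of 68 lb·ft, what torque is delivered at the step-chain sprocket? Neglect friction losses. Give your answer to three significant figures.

belt 7/19 = 0.36842 → τ = 68·0.36842 = 25.053 lb·ft
chain 130/20 = 6.5 → τ = 25.053·6.5 = 162.84 lb·ft

163 lb·ft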